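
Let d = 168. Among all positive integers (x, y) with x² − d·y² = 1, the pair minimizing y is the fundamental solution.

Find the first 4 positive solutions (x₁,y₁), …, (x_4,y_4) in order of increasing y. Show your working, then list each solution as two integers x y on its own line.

[12; 1,24] for √168; ℓ=2 ⇒ convergent index 1
step 0: (12, 1)  from 12·(1,0) + (0,1)
step 1: (13, 1)  from 1·(12,1) + (1,0)
(x₁, y₁) = (13, 1);  13² − 168·1² = 1 ✓
(13+1√168)^2 = 337 + 26√168
(13+1√168)^3 = 8749 + 675√168
(13+1√168)^4 = 227137 + 17524√168

13 1
337 26
8749 675
227137 17524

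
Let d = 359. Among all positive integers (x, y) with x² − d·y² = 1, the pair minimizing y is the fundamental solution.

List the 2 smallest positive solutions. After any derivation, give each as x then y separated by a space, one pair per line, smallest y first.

[18; 1,17,1,36] for √359; ℓ=4 ⇒ convergent index 3
i=0: a=18 ⇒ p=18, q=1
i=1: a=1 ⇒ p=19, q=1
i=2: a=17 ⇒ p=341, q=18
i=3: a=1 ⇒ p=360, q=19
→ (360, 19).  Check: 360²=129600, 359·19²=129599, difference 1.
n=2: (360,19)∘(360,19) = (360·360+359·19·19, 360·19+19·360) = (259199,13680)

360 19
259199 13680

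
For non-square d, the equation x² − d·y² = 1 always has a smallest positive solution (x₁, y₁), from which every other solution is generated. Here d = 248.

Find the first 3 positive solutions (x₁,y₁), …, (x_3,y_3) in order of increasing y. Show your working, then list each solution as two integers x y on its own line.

d=248: √d = [15; 1,2,1,30] (ℓ=4, even), read p_3/q_3
i=0: a=15 ⇒ p=15, q=1
i=1: a=1 ⇒ p=16, q=1
i=2: a=2 ⇒ p=47, q=3
i=3: a=1 ⇒ p=63, q=4
(x₁, y₁) = (63, 4);  63² − 248·4² = 1 ✓
(x_2, y_2) = (63·63 + 248·4·4, 63·4 + 4·63) = (7937, 504)
(x_3, y_3) = (63·7937 + 248·4·504, 63·504 + 4·7937) = (999999, 63500)

63 4
7937 504
999999 63500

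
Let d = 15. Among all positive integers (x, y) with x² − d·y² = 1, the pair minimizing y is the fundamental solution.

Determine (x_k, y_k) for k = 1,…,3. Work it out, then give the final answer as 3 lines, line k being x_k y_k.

4 1
31 8
244 63

√15 = [3; 1,6, …], period ℓ=2 (even) → k=1
i=0: a=3 ⇒ p=3, q=1
i=1: a=1 ⇒ p=4, q=1
→ (4, 1).  Check: 4²=16, 15·1²=15, difference 1.
(x_2, y_2) = (4·4 + 15·1·1, 4·1 + 1·4) = (31, 8)
(x_3, y_3) = (4·31 + 15·1·8, 4·8 + 1·31) = (244, 63)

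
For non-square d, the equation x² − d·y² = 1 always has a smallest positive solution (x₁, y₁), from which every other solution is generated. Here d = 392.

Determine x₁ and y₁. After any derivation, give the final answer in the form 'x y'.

d=392: √d = [19; 1,3,1,38] (ℓ=4, even), read p_3/q_3
k=0  a_k=19  p_k/q_k = 19/1
k=1  a_k=1  p_k/q_k = 20/1
k=2  a_k=3  p_k/q_k = 79/4
k=3  a_k=1  p_k/q_k = 99/5
fundamental: x₁=99, y₁=5  (since 9801 − 392·25 = 1)

99 5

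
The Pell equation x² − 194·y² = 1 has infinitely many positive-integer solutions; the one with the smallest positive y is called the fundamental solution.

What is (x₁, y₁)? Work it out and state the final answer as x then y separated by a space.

195 14

[13; 1,12,1,26] for √194; ℓ=4 ⇒ convergent index 3
k=0  a_k=13  p_k/q_k = 13/1
k=1  a_k=1  p_k/q_k = 14/1
k=2  a_k=12  p_k/q_k = 181/13
k=3  a_k=1  p_k/q_k = 195/14
fundamental: x₁=195, y₁=14  (since 38025 − 194·196 = 1)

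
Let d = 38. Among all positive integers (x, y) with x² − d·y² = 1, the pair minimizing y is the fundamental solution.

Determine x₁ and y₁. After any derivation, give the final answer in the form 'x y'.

37 6

√38 → a₀=6, period (6,12); ℓ=2 even so k=1
step 0: (6, 1)  from 6·(1,0) + (0,1)
step 1: (37, 6)  from 6·(6,1) + (1,0)
(x₁, y₁) = (37, 6);  37² − 38·6² = 1 ✓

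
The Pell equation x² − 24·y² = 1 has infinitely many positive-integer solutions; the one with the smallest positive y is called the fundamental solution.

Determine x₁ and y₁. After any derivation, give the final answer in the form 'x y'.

√24 = [4; 1,8, …], period ℓ=2 (even) → k=1
k=0  a_k=4  p_k/q_k = 4/1
k=1  a_k=1  p_k/q_k = 5/1
→ (5, 1).  Check: 5²=25, 24·1²=24, difference 1.

5 1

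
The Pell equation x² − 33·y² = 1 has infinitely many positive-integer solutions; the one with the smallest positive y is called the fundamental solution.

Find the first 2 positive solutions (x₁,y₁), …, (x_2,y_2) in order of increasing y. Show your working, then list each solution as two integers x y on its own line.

23 4
1057 184

√33 → a₀=5, period (1,2,1,10); ℓ=4 even so k=3
i=0: a=5 ⇒ p=5, q=1
i=1: a=1 ⇒ p=6, q=1
i=2: a=2 ⇒ p=17, q=3
i=3: a=1 ⇒ p=23, q=4
fundamental: x₁=23, y₁=4  (since 529 − 33·16 = 1)
k=2:  x_2 = 23·23+33·4·4 = 1057,  y_2 = 23·4+4·23 = 184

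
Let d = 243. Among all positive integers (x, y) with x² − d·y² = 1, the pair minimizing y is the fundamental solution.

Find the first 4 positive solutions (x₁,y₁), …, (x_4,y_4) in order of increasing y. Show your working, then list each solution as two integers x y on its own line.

70226 4505
9863382151 632736260
1385331749802026 88869073185015
194572614913330773601 12481839066348990520

√243 → a₀=15, period (1,1,2,3,15,3,2,1,1,30); ℓ=10 even so k=9
i=0: a=15 ⇒ p=15, q=1
…
i=2: a=1 ⇒ p=31, q=2
…
i=4: a=3 ⇒ p=265, q=17
i=5: a=15 ⇒ p=4053, q=260
i=6: a=3 ⇒ p=12424, q=797
i=7: a=2 ⇒ p=28901, q=1854
i=8: a=1 ⇒ p=41325, q=2651
i=9: a=1 ⇒ p=70226, q=4505
(x₁, y₁) = (70226, 4505);  70226² − 243·4505² = 1 ✓
n=2: (70226,4505)∘(70226,4505) = (70226·70226+243·4505·4505, 70226·4505+4505·70226) = (9863382151,632736260)
n=3: (9863382151,632736260)∘(70226,4505) = (70226·9863382151+243·4505·632736260, 70226·632736260+4505·9863382151) = (1385331749802026,88869073185015)
n=4: (1385331749802026,88869073185015)∘(70226,4505) = (70226·1385331749802026+243·4505·88869073185015, 70226·88869073185015+4505·1385331749802026) = (194572614913330773601,12481839066348990520)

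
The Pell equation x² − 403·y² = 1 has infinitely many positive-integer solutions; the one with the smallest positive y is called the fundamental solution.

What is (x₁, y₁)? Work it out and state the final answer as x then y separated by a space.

669878 33369

d=403: √d = [20; 13,2,1,3,1,3,1,2,13,40] (ℓ=10, even), read p_9/q_9
i=0: a=20 ⇒ p=20, q=1
i=1: a=13 ⇒ p=261, q=13
i=2: a=2 ⇒ p=542, q=27
…
i=4: a=3 ⇒ p=2951, q=147
…
i=6: a=3 ⇒ p=14213, q=708
i=7: a=1 ⇒ p=17967, q=895
i=8: a=2 ⇒ p=50147, q=2498
i=9: a=13 ⇒ p=669878, q=33369
→ (669878, 33369).  Check: 669878²=448736534884, 403·33369²=448736534883, difference 1.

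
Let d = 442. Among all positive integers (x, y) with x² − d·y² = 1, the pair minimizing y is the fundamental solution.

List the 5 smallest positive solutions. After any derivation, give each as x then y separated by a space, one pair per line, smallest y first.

883 42
1559377 74172
2753858899 130987710
4863313256257 231324221688
8588608456690963 408518444513298

[21; 42] for √442; ℓ=1 ⇒ convergent index 1
i=0: a=21 ⇒ p=21, q=1
i=1: a=42 ⇒ p=883, q=42
→ (883, 42).  Check: 883²=779689, 442·42²=779688, difference 1.
(x_2, y_2) = (883·883 + 442·42·42, 883·42 + 42·883) = (1559377, 74172)
(x_3, y_3) = (883·1559377 + 442·42·74172, 883·74172 + 42·1559377) = (2753858899, 130987710)
(x_4, y_4) = (883·2753858899 + 442·42·130987710, 883·130987710 + 42·2753858899) = (4863313256257, 231324221688)
(x_5, y_5) = (883·4863313256257 + 442·42·231324221688, 883·231324221688 + 42·4863313256257) = (8588608456690963, 408518444513298)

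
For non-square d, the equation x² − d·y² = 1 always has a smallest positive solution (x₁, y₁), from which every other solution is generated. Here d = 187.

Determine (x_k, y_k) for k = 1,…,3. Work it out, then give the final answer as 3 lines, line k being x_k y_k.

[13; 1,2,13,2,1,26] for √187; ℓ=6 ⇒ convergent index 5
k=0  a_k=13  p_k/q_k = 13/1
…
k=2  a_k=2  p_k/q_k = 41/3
…
k=4  a_k=2  p_k/q_k = 1135/83
k=5  a_k=1  p_k/q_k = 1682/123
→ (1682, 123).  Check: 1682²=2829124, 187·123²=2829123, difference 1.
k=2:  x_2 = 1682·1682+187·123·123 = 5658247,  y_2 = 1682·123+123·1682 = 413772
k=3:  x_3 = 1682·5658247+187·123·413772 = 19034341226,  y_3 = 1682·413772+123·5658247 = 1391928885

1682 123
5658247 413772
19034341226 1391928885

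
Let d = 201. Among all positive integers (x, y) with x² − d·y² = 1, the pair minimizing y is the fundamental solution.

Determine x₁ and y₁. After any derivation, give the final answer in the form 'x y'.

515095 36332

[14; 5,1,1,1,2,…,1,5,28] for √201; ℓ=14 ⇒ convergent index 13
step 0: (14, 1)  from 14·(1,0) + (0,1)
…
step 3: (156, 11)  from 1·(85,6) + (71,5)
step 4: (241, 17)  from 1·(156,11) + (85,6)
step 5: (638, 45)  from 2·(241,17) + (156,11)
step 6: (879, 62)  from 1·(638,45) + (241,17)
step 7: (7670, 541)  from 8·(879,62) + (638,45)
step 8: (8549, 603)  from 1·(7670,541) + (879,62)
step 9: (24768, 1747)  from 2·(8549,603) + (7670,541)
…
step 11: (58085, 4097)  from 1·(33317,2350) + (24768,1747)
step 12: (91402, 6447)  from 1·(58085,4097) + (33317,2350)
step 13: (515095, 36332)  from 5·(91402,6447) + (58085,4097)
fundamental: x₁=515095, y₁=36332  (since 265322859025 − 201·1320014224 = 1)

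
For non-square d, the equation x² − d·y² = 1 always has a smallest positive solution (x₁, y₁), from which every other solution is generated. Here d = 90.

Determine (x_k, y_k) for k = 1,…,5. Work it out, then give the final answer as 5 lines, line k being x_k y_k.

19 2
721 76
27379 2886
1039681 109592
39480499 4161610

d=90: √d = [9; 2,18] (ℓ=2, even), read p_1/q_1
k=0  a_k=9  p_k/q_k = 9/1
k=1  a_k=2  p_k/q_k = 19/2
fundamental: x₁=19, y₁=2  (since 361 − 90·4 = 1)
k=2:  x_2 = 19·19+90·2·2 = 721,  y_2 = 19·2+2·19 = 76
k=3:  x_3 = 19·721+90·2·76 = 27379,  y_3 = 19·76+2·721 = 2886
k=4:  x_4 = 19·27379+90·2·2886 = 1039681,  y_4 = 19·2886+2·27379 = 109592
k=5:  x_5 = 19·1039681+90·2·109592 = 39480499,  y_5 = 19·109592+2·1039681 = 4161610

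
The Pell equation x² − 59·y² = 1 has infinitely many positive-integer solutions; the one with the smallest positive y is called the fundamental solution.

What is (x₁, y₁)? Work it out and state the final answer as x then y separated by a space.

d=59: √d = [7; 1,2,7,2,1,14] (ℓ=6, even), read p_5/q_5
a_0=7:  p_0=7·1+0=7,  q_0=7·0+1=1
a_1=1:  p_1=1·7+1=8,  q_1=1·1+0=1
a_2=2:  p_2=2·8+7=23,  q_2=2·1+1=3
a_3=7:  p_3=7·23+8=169,  q_3=7·3+1=22
a_4=2:  p_4=2·169+23=361,  q_4=2·22+3=47
a_5=1:  p_5=1·361+169=530,  q_5=1·47+22=69
(x₁, y₁) = (530, 69);  530² − 59·69² = 1 ✓

530 69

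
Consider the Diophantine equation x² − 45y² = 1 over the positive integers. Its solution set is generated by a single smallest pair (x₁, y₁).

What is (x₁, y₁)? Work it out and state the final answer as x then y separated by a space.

[6; 1,2,2,2,1,12] for √45; ℓ=6 ⇒ convergent index 5
step 0: (6, 1)  from 6·(1,0) + (0,1)
step 1: (7, 1)  from 1·(6,1) + (1,0)
step 2: (20, 3)  from 2·(7,1) + (6,1)
step 3: (47, 7)  from 2·(20,3) + (7,1)
step 4: (114, 17)  from 2·(47,7) + (20,3)
step 5: (161, 24)  from 1·(114,17) + (47,7)
(x₁, y₁) = (161, 24);  161² − 45·24² = 1 ✓

161 24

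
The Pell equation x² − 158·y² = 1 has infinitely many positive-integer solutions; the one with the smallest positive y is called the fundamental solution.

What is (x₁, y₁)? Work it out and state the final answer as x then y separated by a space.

[12; 1,1,3,12,3,1,1,24] for √158; ℓ=8 ⇒ convergent index 7
a_0=12:  p_0=12·1+0=12,  q_0=12·0+1=1
a_1=1:  p_1=1·12+1=13,  q_1=1·1+0=1
a_2=1:  p_2=1·13+12=25,  q_2=1·1+1=2
a_3=3:  p_3=3·25+13=88,  q_3=3·2+1=7
a_4=12:  p_4=12·88+25=1081,  q_4=12·7+2=86
…
a_6=1:  p_6=1·3331+1081=4412,  q_6=1·265+86=351
a_7=1:  p_7=1·4412+3331=7743,  q_7=1·351+265=616
fundamental: x₁=7743, y₁=616  (since 59954049 − 158·379456 = 1)

7743 616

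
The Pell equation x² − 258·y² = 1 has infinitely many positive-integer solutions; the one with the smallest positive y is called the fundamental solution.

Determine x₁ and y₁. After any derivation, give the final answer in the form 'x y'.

257 16

d=258: √d = [16; 16,32] (ℓ=2, even), read p_1/q_1
step 0: (16, 1)  from 16·(1,0) + (0,1)
step 1: (257, 16)  from 16·(16,1) + (1,0)
fundamental: x₁=257, y₁=16  (since 66049 − 258·256 = 1)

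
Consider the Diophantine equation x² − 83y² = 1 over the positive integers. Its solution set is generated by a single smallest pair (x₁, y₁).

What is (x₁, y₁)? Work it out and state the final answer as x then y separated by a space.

√83 → a₀=9, period (9,18); ℓ=2 even so k=1
step 0: (9, 1)  from 9·(1,0) + (0,1)
step 1: (82, 9)  from 9·(9,1) + (1,0)
fundamental: x₁=82, y₁=9  (since 6724 − 83·81 = 1)

82 9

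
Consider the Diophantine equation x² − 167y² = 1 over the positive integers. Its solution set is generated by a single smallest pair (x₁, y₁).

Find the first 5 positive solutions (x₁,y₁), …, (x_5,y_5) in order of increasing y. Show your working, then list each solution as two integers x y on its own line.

√167 = [12; 1,11,1,24, …], period ℓ=4 (even) → k=3
a_0=12:  p_0=12·1+0=12,  q_0=12·0+1=1
…
a_2=11:  p_2=11·13+12=155,  q_2=11·1+1=12
a_3=1:  p_3=1·155+13=168,  q_3=1·12+1=13
fundamental: x₁=168, y₁=13  (since 28224 − 167·169 = 1)
n=2: (168,13)∘(168,13) = (168·168+167·13·13, 168·13+13·168) = (56447,4368)
n=3: (56447,4368)∘(168,13) = (168·56447+167·13·4368, 168·4368+13·56447) = (18966024,1467635)
n=4: (18966024,1467635)∘(168,13) = (168·18966024+167·13·1467635, 168·1467635+13·18966024) = (6372527617,493120992)
n=5: (6372527617,493120992)∘(168,13) = (168·6372527617+167·13·493120992, 168·493120992+13·6372527617) = (2141150313288,165687185677)

168 13
56447 4368
18966024 1467635
6372527617 493120992
2141150313288 165687185677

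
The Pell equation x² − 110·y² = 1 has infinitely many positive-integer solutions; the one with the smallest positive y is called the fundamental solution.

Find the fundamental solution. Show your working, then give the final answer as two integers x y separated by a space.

[10; 2,20] for √110; ℓ=2 ⇒ convergent index 1
a_0=10:  p_0=10·1+0=10,  q_0=10·0+1=1
a_1=2:  p_1=2·10+1=21,  q_1=2·1+0=2
(x₁, y₁) = (21, 2);  21² − 110·2² = 1 ✓

21 2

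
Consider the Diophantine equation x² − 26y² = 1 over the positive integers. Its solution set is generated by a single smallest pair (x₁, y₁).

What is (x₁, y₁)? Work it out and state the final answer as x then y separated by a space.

51 10

√26 → a₀=5, period (10); ℓ=1 odd so k=1
a_0=5:  p_0=5·1+0=5,  q_0=5·0+1=1
a_1=10:  p_1=10·5+1=51,  q_1=10·1+0=10
fundamental: x₁=51, y₁=10  (since 2601 − 26·100 = 1)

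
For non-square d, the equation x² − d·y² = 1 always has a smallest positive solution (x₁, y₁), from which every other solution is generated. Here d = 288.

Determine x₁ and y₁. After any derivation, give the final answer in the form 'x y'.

√288 → a₀=16, period (1,32); ℓ=2 even so k=1
i=0: a=16 ⇒ p=16, q=1
i=1: a=1 ⇒ p=17, q=1
(x₁, y₁) = (17, 1);  17² − 288·1² = 1 ✓

17 1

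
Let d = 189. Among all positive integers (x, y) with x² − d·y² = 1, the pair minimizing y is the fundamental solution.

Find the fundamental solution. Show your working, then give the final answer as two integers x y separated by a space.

√189 → a₀=13, period (1,2,1,26); ℓ=4 even so k=3
step 0: (13, 1)  from 13·(1,0) + (0,1)
step 1: (14, 1)  from 1·(13,1) + (1,0)
step 2: (41, 3)  from 2·(14,1) + (13,1)
step 3: (55, 4)  from 1·(41,3) + (14,1)
(x₁, y₁) = (55, 4);  55² − 189·4² = 1 ✓

55 4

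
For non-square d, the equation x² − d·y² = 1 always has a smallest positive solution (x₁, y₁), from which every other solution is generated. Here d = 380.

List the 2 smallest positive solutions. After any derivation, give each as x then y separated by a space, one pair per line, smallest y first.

√380 → a₀=19, period (2,38); ℓ=2 even so k=1
k=0  a_k=19  p_k/q_k = 19/1
k=1  a_k=2  p_k/q_k = 39/2
→ (39, 2).  Check: 39²=1521, 380·2²=1520, difference 1.
k=2:  x_2 = 39·39+380·2·2 = 3041,  y_2 = 39·2+2·39 = 156

39 2
3041 156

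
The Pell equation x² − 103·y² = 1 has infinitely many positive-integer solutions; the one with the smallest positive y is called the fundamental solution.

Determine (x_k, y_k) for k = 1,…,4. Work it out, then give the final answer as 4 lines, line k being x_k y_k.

227528 22419
103537981567 10201900464
47115579739725224 4642436017523565
21440227253936863550977 2112568364380001494176

[10; 6,1,2,1,1,9,1,1,2,1,6,20] for √103; ℓ=12 ⇒ convergent index 11
a_0=10:  p_0=10·1+0=10,  q_0=10·0+1=1
a_1=6:  p_1=6·10+1=61,  q_1=6·1+0=6
a_2=1:  p_2=1·61+10=71,  q_2=1·6+1=7
a_3=2:  p_3=2·71+61=203,  q_3=2·7+6=20
a_4=1:  p_4=1·203+71=274,  q_4=1·20+7=27
…
a_6=9:  p_6=9·477+274=4567,  q_6=9·47+27=450
a_7=1:  p_7=1·4567+477=5044,  q_7=1·450+47=497
a_8=1:  p_8=1·5044+4567=9611,  q_8=1·497+450=947
a_9=2:  p_9=2·9611+5044=24266,  q_9=2·947+497=2391
a_10=1:  p_10=1·24266+9611=33877,  q_10=1·2391+947=3338
a_11=6:  p_11=6·33877+24266=227528,  q_11=6·3338+2391=22419
fundamental: x₁=227528, y₁=22419  (since 51768990784 − 103·502611561 = 1)
n=2: (227528,22419)∘(227528,22419) = (227528·227528+103·22419·22419, 227528·22419+22419·227528) = (103537981567,10201900464)
n=3: (103537981567,10201900464)∘(227528,22419) = (227528·103537981567+103·22419·10201900464, 227528·10201900464+22419·103537981567) = (47115579739725224,4642436017523565)
n=4: (47115579739725224,4642436017523565)∘(227528,22419) = (227528·47115579739725224+103·22419·4642436017523565, 227528·4642436017523565+22419·47115579739725224) = (21440227253936863550977,2112568364380001494176)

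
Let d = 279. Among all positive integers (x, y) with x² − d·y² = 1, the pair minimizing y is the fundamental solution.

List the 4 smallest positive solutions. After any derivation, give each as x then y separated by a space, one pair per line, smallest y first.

1520 91
4620799 276640
14047227440 840985509
42703566796801 2556595670720

√279 = [16; 1,2,2,1,2,2,1,32, …], period ℓ=8 (even) → k=7
k=0  a_k=16  p_k/q_k = 16/1
k=1  a_k=1  p_k/q_k = 17/1
k=2  a_k=2  p_k/q_k = 50/3
…
k=5  a_k=2  p_k/q_k = 451/27
k=6  a_k=2  p_k/q_k = 1069/64
k=7  a_k=1  p_k/q_k = 1520/91
fundamental: x₁=1520, y₁=91  (since 2310400 − 279·8281 = 1)
(x_2, y_2) = (1520·1520 + 279·91·91, 1520·91 + 91·1520) = (4620799, 276640)
(x_3, y_3) = (1520·4620799 + 279·91·276640, 1520·276640 + 91·4620799) = (14047227440, 840985509)
(x_4, y_4) = (1520·14047227440 + 279·91·840985509, 1520·840985509 + 91·14047227440) = (42703566796801, 2556595670720)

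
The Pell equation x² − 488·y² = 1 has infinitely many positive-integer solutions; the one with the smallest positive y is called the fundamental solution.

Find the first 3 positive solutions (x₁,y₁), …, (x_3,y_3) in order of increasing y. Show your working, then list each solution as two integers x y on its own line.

243 11
118097 5346
57394899 2598145

√488 = [22; 11,44, …], period ℓ=2 (even) → k=1
step 0: (22, 1)  from 22·(1,0) + (0,1)
step 1: (243, 11)  from 11·(22,1) + (1,0)
(x₁, y₁) = (243, 11);  243² − 488·11² = 1 ✓
(x_2, y_2) = (243·243 + 488·11·11, 243·11 + 11·243) = (118097, 5346)
(x_3, y_3) = (243·118097 + 488·11·5346, 243·5346 + 11·118097) = (57394899, 2598145)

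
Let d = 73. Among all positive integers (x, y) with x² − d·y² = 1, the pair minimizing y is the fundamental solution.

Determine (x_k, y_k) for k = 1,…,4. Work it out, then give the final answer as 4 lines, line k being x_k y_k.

2281249 267000
10408194000001 1218186966000
47487364308614281249 5557975596000801000
216661004683313632776000001 25358252540801244373932000

√73 = [8; 1,1,5,5,1,1,16, …], period ℓ=7 (odd) → k=13
k=0  a_k=8  p_k/q_k = 8/1
…
k=3  a_k=5  p_k/q_k = 94/11
k=4  a_k=5  p_k/q_k = 487/57
…
k=7  a_k=16  p_k/q_k = 17669/2068
k=8  a_k=1  p_k/q_k = 18737/2193
…
k=11  a_k=5  p_k/q_k = 1040241/121751
k=12  a_k=1  p_k/q_k = 1241008/145249
k=13  a_k=1  p_k/q_k = 2281249/267000
(x₁, y₁) = (2281249, 267000);  2281249² − 73·267000² = 1 ✓
(x_2, y_2) = (2281249·2281249 + 73·267000·267000, 2281249·267000 + 267000·2281249) = (10408194000001, 1218186966000)
(x_3, y_3) = (2281249·10408194000001 + 73·267000·1218186966000, 2281249·1218186966000 + 267000·10408194000001) = (47487364308614281249, 5557975596000801000)
(x_4, y_4) = (2281249·47487364308614281249 + 73·267000·5557975596000801000, 2281249·5557975596000801000 + 267000·47487364308614281249) = (216661004683313632776000001, 25358252540801244373932000)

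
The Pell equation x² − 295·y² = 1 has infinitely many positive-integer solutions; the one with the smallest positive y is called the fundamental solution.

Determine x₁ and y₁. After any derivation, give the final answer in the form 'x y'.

[17; 5,1,2,3,2,6,2,3,2,1,5,34] for √295; ℓ=12 ⇒ convergent index 11
i=0: a=17 ⇒ p=17, q=1
…
i=2: a=1 ⇒ p=103, q=6
…
i=4: a=3 ⇒ p=979, q=57
i=5: a=2 ⇒ p=2250, q=131
i=6: a=6 ⇒ p=14479, q=843
…
i=10: a=1 ⇒ p=355517, q=20699
i=11: a=5 ⇒ p=2024999, q=117900
fundamental: x₁=2024999, y₁=117900  (since 4100620950001 − 295·13900410000 = 1)

2024999 117900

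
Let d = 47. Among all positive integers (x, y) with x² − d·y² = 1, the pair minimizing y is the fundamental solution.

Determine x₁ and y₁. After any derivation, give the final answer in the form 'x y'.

d=47: √d = [6; 1,5,1,12] (ℓ=4, even), read p_3/q_3
step 0: (6, 1)  from 6·(1,0) + (0,1)
step 1: (7, 1)  from 1·(6,1) + (1,0)
step 2: (41, 6)  from 5·(7,1) + (6,1)
step 3: (48, 7)  from 1·(41,6) + (7,1)
→ (48, 7).  Check: 48²=2304, 47·7²=2303, difference 1.

48 7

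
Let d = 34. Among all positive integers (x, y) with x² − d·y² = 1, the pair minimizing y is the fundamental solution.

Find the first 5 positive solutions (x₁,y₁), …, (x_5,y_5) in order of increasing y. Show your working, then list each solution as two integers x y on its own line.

√34 → a₀=5, period (1,4,1,10); ℓ=4 even so k=3
step 0: (5, 1)  from 5·(1,0) + (0,1)
…
step 2: (29, 5)  from 4·(6,1) + (5,1)
step 3: (35, 6)  from 1·(29,5) + (6,1)
→ (35, 6).  Check: 35²=1225, 34·6²=1224, difference 1.
k=2:  x_2 = 35·35+34·6·6 = 2449,  y_2 = 35·6+6·35 = 420
k=3:  x_3 = 35·2449+34·6·420 = 171395,  y_3 = 35·420+6·2449 = 29394
k=4:  x_4 = 35·171395+34·6·29394 = 11995201,  y_4 = 35·29394+6·171395 = 2057160
k=5:  x_5 = 35·11995201+34·6·2057160 = 839492675,  y_5 = 35·2057160+6·11995201 = 143971806

35 6
2449 420
171395 29394
11995201 2057160
839492675 143971806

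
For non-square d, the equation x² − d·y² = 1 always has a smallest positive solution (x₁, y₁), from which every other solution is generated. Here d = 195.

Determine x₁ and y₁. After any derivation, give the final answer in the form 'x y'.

14 1

√195 = [13; 1,26, …], period ℓ=2 (even) → k=1
k=0  a_k=13  p_k/q_k = 13/1
k=1  a_k=1  p_k/q_k = 14/1
→ (14, 1).  Check: 14²=196, 195·1²=195, difference 1.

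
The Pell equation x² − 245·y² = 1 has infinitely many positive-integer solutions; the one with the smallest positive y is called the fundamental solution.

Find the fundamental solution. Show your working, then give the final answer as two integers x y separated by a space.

√245 → a₀=15, period (1,1,1,7,6,7,1,1,1,30); ℓ=10 even so k=9
a_0=15:  p_0=15·1+0=15,  q_0=15·0+1=1
a_1=1:  p_1=1·15+1=16,  q_1=1·1+0=1
…
a_4=7:  p_4=7·47+31=360,  q_4=7·3+2=23
…
a_7=1:  p_7=1·15809+2207=18016,  q_7=1·1010+141=1151
a_8=1:  p_8=1·18016+15809=33825,  q_8=1·1151+1010=2161
a_9=1:  p_9=1·33825+18016=51841,  q_9=1·2161+1151=3312
→ (51841, 3312).  Check: 51841²=2687489281, 245·3312²=2687489280, difference 1.

51841 3312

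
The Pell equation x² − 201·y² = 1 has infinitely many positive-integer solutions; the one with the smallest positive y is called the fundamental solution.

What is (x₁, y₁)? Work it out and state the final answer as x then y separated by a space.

√201 → a₀=14, period (5,1,1,1,2,…,1,5,28); ℓ=14 even so k=13
step 0: (14, 1)  from 14·(1,0) + (0,1)
step 1: (71, 5)  from 5·(14,1) + (1,0)
step 2: (85, 6)  from 1·(71,5) + (14,1)
…
step 5: (638, 45)  from 2·(241,17) + (156,11)
step 6: (879, 62)  from 1·(638,45) + (241,17)
step 7: (7670, 541)  from 8·(879,62) + (638,45)
…
step 10: (33317, 2350)  from 1·(24768,1747) + (8549,603)
step 11: (58085, 4097)  from 1·(33317,2350) + (24768,1747)
step 12: (91402, 6447)  from 1·(58085,4097) + (33317,2350)
step 13: (515095, 36332)  from 5·(91402,6447) + (58085,4097)
(x₁, y₁) = (515095, 36332);  515095² − 201·36332² = 1 ✓

515095 36332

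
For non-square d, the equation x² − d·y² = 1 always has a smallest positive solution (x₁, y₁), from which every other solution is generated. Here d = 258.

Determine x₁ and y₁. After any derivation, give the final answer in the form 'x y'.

257 16

[16; 16,32] for √258; ℓ=2 ⇒ convergent index 1
i=0: a=16 ⇒ p=16, q=1
i=1: a=16 ⇒ p=257, q=16
(x₁, y₁) = (257, 16);  257² − 258·16² = 1 ✓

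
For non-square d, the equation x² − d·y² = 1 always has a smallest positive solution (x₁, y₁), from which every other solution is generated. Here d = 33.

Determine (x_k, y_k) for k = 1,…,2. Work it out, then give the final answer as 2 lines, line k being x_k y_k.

23 4
1057 184

√33 → a₀=5, period (1,2,1,10); ℓ=4 even so k=3
k=0  a_k=5  p_k/q_k = 5/1
…
k=2  a_k=2  p_k/q_k = 17/3
k=3  a_k=1  p_k/q_k = 23/4
→ (23, 4).  Check: 23²=529, 33·4²=528, difference 1.
n=2: (23,4)∘(23,4) = (23·23+33·4·4, 23·4+4·23) = (1057,184)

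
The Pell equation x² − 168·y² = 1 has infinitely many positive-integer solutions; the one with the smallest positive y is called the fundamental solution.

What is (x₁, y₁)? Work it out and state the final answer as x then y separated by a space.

√168 → a₀=12, period (1,24); ℓ=2 even so k=1
i=0: a=12 ⇒ p=12, q=1
i=1: a=1 ⇒ p=13, q=1
(x₁, y₁) = (13, 1);  13² − 168·1² = 1 ✓

13 1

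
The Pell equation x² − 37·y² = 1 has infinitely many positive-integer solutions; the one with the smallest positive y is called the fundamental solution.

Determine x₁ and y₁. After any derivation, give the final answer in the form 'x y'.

d=37: √d = [6; 12] (ℓ=1, odd), read p_1/q_1
i=0: a=6 ⇒ p=6, q=1
i=1: a=12 ⇒ p=73, q=12
(x₁, y₁) = (73, 12);  73² − 37·12² = 1 ✓

73 12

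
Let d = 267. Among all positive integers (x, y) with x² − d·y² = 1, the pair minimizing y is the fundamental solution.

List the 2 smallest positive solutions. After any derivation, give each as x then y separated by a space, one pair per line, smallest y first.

2402 147
11539207 706188

[16; 2,1,15,1,2,32] for √267; ℓ=6 ⇒ convergent index 5
i=0: a=16 ⇒ p=16, q=1
…
i=2: a=1 ⇒ p=49, q=3
…
i=4: a=1 ⇒ p=817, q=50
i=5: a=2 ⇒ p=2402, q=147
→ (2402, 147).  Check: 2402²=5769604, 267·147²=5769603, difference 1.
k=2:  x_2 = 2402·2402+267·147·147 = 11539207,  y_2 = 2402·147+147·2402 = 706188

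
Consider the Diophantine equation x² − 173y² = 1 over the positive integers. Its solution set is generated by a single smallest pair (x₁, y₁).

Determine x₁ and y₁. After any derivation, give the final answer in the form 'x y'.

2499849 190060

d=173: √d = [13; 6,1,1,6,26] (ℓ=5, odd), read p_9/q_9
step 0: (13, 1)  from 13·(1,0) + (0,1)
step 1: (79, 6)  from 6·(13,1) + (1,0)
step 2: (92, 7)  from 1·(79,6) + (13,1)
…
step 4: (1118, 85)  from 6·(171,13) + (92,7)
step 5: (29239, 2223)  from 26·(1118,85) + (171,13)
step 6: (176552, 13423)  from 6·(29239,2223) + (1118,85)
step 7: (205791, 15646)  from 1·(176552,13423) + (29239,2223)
step 8: (382343, 29069)  from 1·(205791,15646) + (176552,13423)
step 9: (2499849, 190060)  from 6·(382343,29069) + (205791,15646)
fundamental: x₁=2499849, y₁=190060  (since 6249245022801 − 173·36122803600 = 1)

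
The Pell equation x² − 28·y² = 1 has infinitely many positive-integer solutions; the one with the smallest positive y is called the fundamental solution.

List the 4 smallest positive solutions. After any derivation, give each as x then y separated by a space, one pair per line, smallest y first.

√28 = [5; 3,2,3,10, …], period ℓ=4 (even) → k=3
step 0: (5, 1)  from 5·(1,0) + (0,1)
…
step 2: (37, 7)  from 2·(16,3) + (5,1)
step 3: (127, 24)  from 3·(37,7) + (16,3)
fundamental: x₁=127, y₁=24  (since 16129 − 28·576 = 1)
n=2: (127,24)∘(127,24) = (127·127+28·24·24, 127·24+24·127) = (32257,6096)
n=3: (32257,6096)∘(127,24) = (127·32257+28·24·6096, 127·6096+24·32257) = (8193151,1548360)
n=4: (8193151,1548360)∘(127,24) = (127·8193151+28·24·1548360, 127·1548360+24·8193151) = (2081028097,393277344)

127 24
32257 6096
8193151 1548360
2081028097 393277344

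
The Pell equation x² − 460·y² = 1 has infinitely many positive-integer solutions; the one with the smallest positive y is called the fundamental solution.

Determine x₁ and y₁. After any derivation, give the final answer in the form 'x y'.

[21; 2,4,3,1,2,10,2,1,3,4,2,42] for √460; ℓ=12 ⇒ convergent index 11
a_0=21:  p_0=21·1+0=21,  q_0=21·0+1=1
a_1=2:  p_1=2·21+1=43,  q_1=2·1+0=2
a_2=4:  p_2=4·43+21=193,  q_2=4·2+1=9
a_3=3:  p_3=3·193+43=622,  q_3=3·9+2=29
…
a_6=10:  p_6=10·2252+815=23335,  q_6=10·105+38=1088
…
a_8=1:  p_8=1·48922+23335=72257,  q_8=1·2281+1088=3369
a_9=3:  p_9=3·72257+48922=265693,  q_9=3·3369+2281=12388
a_10=4:  p_10=4·265693+72257=1135029,  q_10=4·12388+3369=52921
a_11=2:  p_11=2·1135029+265693=2535751,  q_11=2·52921+12388=118230
(x₁, y₁) = (2535751, 118230);  2535751² − 460·118230² = 1 ✓

2535751 118230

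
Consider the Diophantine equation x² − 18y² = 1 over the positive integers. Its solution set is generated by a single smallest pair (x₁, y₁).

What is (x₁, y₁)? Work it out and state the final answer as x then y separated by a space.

17 4

√18 = [4; 4,8, …], period ℓ=2 (even) → k=1
step 0: (4, 1)  from 4·(1,0) + (0,1)
step 1: (17, 4)  from 4·(4,1) + (1,0)
(x₁, y₁) = (17, 4);  17² − 18·4² = 1 ✓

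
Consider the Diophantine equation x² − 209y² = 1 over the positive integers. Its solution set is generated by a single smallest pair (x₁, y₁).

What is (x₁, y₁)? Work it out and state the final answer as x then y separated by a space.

√209 → a₀=14, period (2,5,3,2,3,5,2,28); ℓ=8 even so k=7
step 0: (14, 1)  from 14·(1,0) + (0,1)
step 1: (29, 2)  from 2·(14,1) + (1,0)
step 2: (159, 11)  from 5·(29,2) + (14,1)
…
step 5: (4019, 278)  from 3·(1171,81) + (506,35)
step 6: (21266, 1471)  from 5·(4019,278) + (1171,81)
step 7: (46551, 3220)  from 2·(21266,1471) + (4019,278)
(x₁, y₁) = (46551, 3220);  46551² − 209·3220² = 1 ✓

46551 3220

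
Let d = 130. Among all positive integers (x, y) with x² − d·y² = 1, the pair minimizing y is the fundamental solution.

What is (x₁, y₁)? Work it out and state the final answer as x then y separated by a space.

6499 570

√130 → a₀=11, period (2,2,22); ℓ=3 odd so k=5
a_0=11:  p_0=11·1+0=11,  q_0=11·0+1=1
a_1=2:  p_1=2·11+1=23,  q_1=2·1+0=2
…
a_3=22:  p_3=22·57+23=1277,  q_3=22·5+2=112
a_4=2:  p_4=2·1277+57=2611,  q_4=2·112+5=229
a_5=2:  p_5=2·2611+1277=6499,  q_5=2·229+112=570
→ (6499, 570).  Check: 6499²=42237001, 130·570²=42237000, difference 1.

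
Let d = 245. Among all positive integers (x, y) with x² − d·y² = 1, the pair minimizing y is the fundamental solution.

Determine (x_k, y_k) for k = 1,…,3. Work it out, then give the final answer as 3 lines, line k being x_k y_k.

√245 = [15; 1,1,1,7,6,7,1,1,1,30, …], period ℓ=10 (even) → k=9
i=0: a=15 ⇒ p=15, q=1
i=1: a=1 ⇒ p=16, q=1
i=2: a=1 ⇒ p=31, q=2
…
i=4: a=7 ⇒ p=360, q=23
i=5: a=6 ⇒ p=2207, q=141
i=6: a=7 ⇒ p=15809, q=1010
…
i=8: a=1 ⇒ p=33825, q=2161
i=9: a=1 ⇒ p=51841, q=3312
→ (51841, 3312).  Check: 51841²=2687489281, 245·3312²=2687489280, difference 1.
n=2: (51841,3312)∘(51841,3312) = (51841·51841+245·3312·3312, 51841·3312+3312·51841) = (5374978561,343394784)
n=3: (5374978561,343394784)∘(51841,3312) = (51841·5374978561+245·3312·343394784, 51841·343394784+3312·5374978561) = (557288527109761,35603857991376)

51841 3312
5374978561 343394784
557288527109761 35603857991376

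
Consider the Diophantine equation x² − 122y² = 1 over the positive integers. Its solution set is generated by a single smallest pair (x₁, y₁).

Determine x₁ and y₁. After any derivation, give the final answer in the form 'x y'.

243 22

[11; 22] for √122; ℓ=1 ⇒ convergent index 1
k=0  a_k=11  p_k/q_k = 11/1
k=1  a_k=22  p_k/q_k = 243/22
fundamental: x₁=243, y₁=22  (since 59049 − 122·484 = 1)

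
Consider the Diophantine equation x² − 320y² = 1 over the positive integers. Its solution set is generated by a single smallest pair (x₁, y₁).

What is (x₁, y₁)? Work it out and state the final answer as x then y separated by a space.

161 9

[17; 1,7,1,34] for √320; ℓ=4 ⇒ convergent index 3
i=0: a=17 ⇒ p=17, q=1
i=1: a=1 ⇒ p=18, q=1
i=2: a=7 ⇒ p=143, q=8
i=3: a=1 ⇒ p=161, q=9
fundamental: x₁=161, y₁=9  (since 25921 − 320·81 = 1)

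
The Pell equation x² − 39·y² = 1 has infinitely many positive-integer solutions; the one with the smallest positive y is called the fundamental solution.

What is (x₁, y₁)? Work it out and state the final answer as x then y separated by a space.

√39 = [6; 4,12, …], period ℓ=2 (even) → k=1
i=0: a=6 ⇒ p=6, q=1
i=1: a=4 ⇒ p=25, q=4
fundamental: x₁=25, y₁=4  (since 625 − 39·16 = 1)

25 4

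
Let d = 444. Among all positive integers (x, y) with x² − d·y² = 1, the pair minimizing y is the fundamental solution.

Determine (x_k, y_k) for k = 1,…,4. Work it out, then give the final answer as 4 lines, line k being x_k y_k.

√444 → a₀=21, period (14,42); ℓ=2 even so k=1
a_0=21:  p_0=21·1+0=21,  q_0=21·0+1=1
a_1=14:  p_1=14·21+1=295,  q_1=14·1+0=14
fundamental: x₁=295, y₁=14  (since 87025 − 444·196 = 1)
k=2:  x_2 = 295·295+444·14·14 = 174049,  y_2 = 295·14+14·295 = 8260
k=3:  x_3 = 295·174049+444·14·8260 = 102688615,  y_3 = 295·8260+14·174049 = 4873386
k=4:  x_4 = 295·102688615+444·14·4873386 = 60586108801,  y_4 = 295·4873386+14·102688615 = 2875289480

295 14
174049 8260
102688615 4873386
60586108801 2875289480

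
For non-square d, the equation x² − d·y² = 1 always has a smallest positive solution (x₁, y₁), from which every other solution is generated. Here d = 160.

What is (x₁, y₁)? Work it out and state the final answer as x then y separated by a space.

721 57

[12; 1,1,1,5,1,1,1,24] for √160; ℓ=8 ⇒ convergent index 7
k=0  a_k=12  p_k/q_k = 12/1
…
k=6  a_k=1  p_k/q_k = 468/37
k=7  a_k=1  p_k/q_k = 721/57
fundamental: x₁=721, y₁=57  (since 519841 − 160·3249 = 1)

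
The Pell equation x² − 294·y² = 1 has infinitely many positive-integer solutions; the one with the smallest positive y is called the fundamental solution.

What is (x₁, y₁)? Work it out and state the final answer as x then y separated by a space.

4801 280

√294 = [17; 6,1,4,1,6,34, …], period ℓ=6 (even) → k=5
i=0: a=17 ⇒ p=17, q=1
…
i=4: a=1 ⇒ p=703, q=41
i=5: a=6 ⇒ p=4801, q=280
→ (4801, 280).  Check: 4801²=23049601, 294·280²=23049600, difference 1.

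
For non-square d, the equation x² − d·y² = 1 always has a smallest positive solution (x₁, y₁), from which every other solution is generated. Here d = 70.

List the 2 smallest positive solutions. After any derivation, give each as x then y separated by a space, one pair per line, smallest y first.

√70 = [8; 2,1,2,1,2,16, …], period ℓ=6 (even) → k=5
a_0=8:  p_0=8·1+0=8,  q_0=8·0+1=1
a_1=2:  p_1=2·8+1=17,  q_1=2·1+0=2
…
a_3=2:  p_3=2·25+17=67,  q_3=2·3+2=8
a_4=1:  p_4=1·67+25=92,  q_4=1·8+3=11
a_5=2:  p_5=2·92+67=251,  q_5=2·11+8=30
(x₁, y₁) = (251, 30);  251² − 70·30² = 1 ✓
(x_2, y_2) = (251·251 + 70·30·30, 251·30 + 30·251) = (126001, 15060)

251 30
126001 15060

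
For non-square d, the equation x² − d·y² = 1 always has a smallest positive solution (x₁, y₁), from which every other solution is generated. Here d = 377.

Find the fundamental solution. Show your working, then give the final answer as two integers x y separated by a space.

d=377: √d = [19; 2,2,2,38] (ℓ=4, even), read p_3/q_3
k=0  a_k=19  p_k/q_k = 19/1
…
k=2  a_k=2  p_k/q_k = 97/5
k=3  a_k=2  p_k/q_k = 233/12
→ (233, 12).  Check: 233²=54289, 377·12²=54288, difference 1.

233 12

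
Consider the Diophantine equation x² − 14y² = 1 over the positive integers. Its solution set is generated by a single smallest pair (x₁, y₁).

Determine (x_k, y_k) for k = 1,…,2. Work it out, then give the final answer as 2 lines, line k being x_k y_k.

√14 → a₀=3, period (1,2,1,6); ℓ=4 even so k=3
i=0: a=3 ⇒ p=3, q=1
…
i=2: a=2 ⇒ p=11, q=3
i=3: a=1 ⇒ p=15, q=4
(x₁, y₁) = (15, 4);  15² − 14·4² = 1 ✓
(x_2, y_2) = (15·15 + 14·4·4, 15·4 + 4·15) = (449, 120)

15 4
449 120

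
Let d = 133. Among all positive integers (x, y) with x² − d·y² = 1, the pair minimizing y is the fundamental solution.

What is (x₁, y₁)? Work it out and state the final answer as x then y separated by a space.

2588599 224460

d=133: √d = [11; 1,1,7,5,1,…,1,1,22] (ℓ=16, even), read p_15/q_15
k=0  a_k=11  p_k/q_k = 11/1
k=1  a_k=1  p_k/q_k = 12/1
k=2  a_k=1  p_k/q_k = 23/2
k=3  a_k=7  p_k/q_k = 173/15
…
k=5  a_k=1  p_k/q_k = 1061/92
…
k=12  a_k=5  p_k/q_k = 168583/14618
…
k=14  a_k=1  p_k/q_k = 1378591/119539
k=15  a_k=1  p_k/q_k = 2588599/224460
(x₁, y₁) = (2588599, 224460);  2588599² − 133·224460² = 1 ✓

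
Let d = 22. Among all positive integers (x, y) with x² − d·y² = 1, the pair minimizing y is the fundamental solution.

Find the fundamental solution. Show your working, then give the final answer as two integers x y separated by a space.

√22 → a₀=4, period (1,2,4,2,1,8); ℓ=6 even so k=5
step 0: (4, 1)  from 4·(1,0) + (0,1)
…
step 2: (14, 3)  from 2·(5,1) + (4,1)
step 3: (61, 13)  from 4·(14,3) + (5,1)
step 4: (136, 29)  from 2·(61,13) + (14,3)
step 5: (197, 42)  from 1·(136,29) + (61,13)
fundamental: x₁=197, y₁=42  (since 38809 − 22·1764 = 1)

197 42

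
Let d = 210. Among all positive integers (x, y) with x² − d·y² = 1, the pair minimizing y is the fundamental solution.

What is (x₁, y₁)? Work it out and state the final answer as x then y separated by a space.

29 2

√210 → a₀=14, period (2,28); ℓ=2 even so k=1
k=0  a_k=14  p_k/q_k = 14/1
k=1  a_k=2  p_k/q_k = 29/2
→ (29, 2).  Check: 29²=841, 210·2²=840, difference 1.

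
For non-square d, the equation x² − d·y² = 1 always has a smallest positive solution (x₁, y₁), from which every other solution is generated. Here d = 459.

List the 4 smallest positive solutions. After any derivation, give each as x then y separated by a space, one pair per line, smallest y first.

d=459: √d = [21; 2,2,1,4,21,4,1,2,2,42] (ℓ=10, even), read p_9/q_9
a_0=21:  p_0=21·1+0=21,  q_0=21·0+1=1
…
a_3=1:  p_3=1·107+43=150,  q_3=1·5+2=7
a_4=4:  p_4=4·150+107=707,  q_4=4·7+5=33
a_5=21:  p_5=21·707+150=14997,  q_5=21·33+7=700
…
a_8=2:  p_8=2·75692+60695=212079,  q_8=2·3533+2833=9899
a_9=2:  p_9=2·212079+75692=499850,  q_9=2·9899+3533=23331
→ (499850, 23331).  Check: 499850²=249850022500, 459·23331²=249850022499, difference 1.
(x_2, y_2) = (499850·499850 + 459·23331·23331, 499850·23331 + 23331·499850) = (499700044999, 23324000700)
(x_3, y_3) = (499850·499700044999 + 459·23331·23324000700, 499850·23324000700 + 23331·499700044999) = (499550134985000450, 23317003499766669)
(x_4, y_4) = (499850·499550134985000450 + 459·23331·23317003499766669, 499850·23317003499766669 + 23331·499550134985000450) = (499400269944005249820001, 23310008398693414998600)

499850 23331
499700044999 23324000700
499550134985000450 23317003499766669
499400269944005249820001 23310008398693414998600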